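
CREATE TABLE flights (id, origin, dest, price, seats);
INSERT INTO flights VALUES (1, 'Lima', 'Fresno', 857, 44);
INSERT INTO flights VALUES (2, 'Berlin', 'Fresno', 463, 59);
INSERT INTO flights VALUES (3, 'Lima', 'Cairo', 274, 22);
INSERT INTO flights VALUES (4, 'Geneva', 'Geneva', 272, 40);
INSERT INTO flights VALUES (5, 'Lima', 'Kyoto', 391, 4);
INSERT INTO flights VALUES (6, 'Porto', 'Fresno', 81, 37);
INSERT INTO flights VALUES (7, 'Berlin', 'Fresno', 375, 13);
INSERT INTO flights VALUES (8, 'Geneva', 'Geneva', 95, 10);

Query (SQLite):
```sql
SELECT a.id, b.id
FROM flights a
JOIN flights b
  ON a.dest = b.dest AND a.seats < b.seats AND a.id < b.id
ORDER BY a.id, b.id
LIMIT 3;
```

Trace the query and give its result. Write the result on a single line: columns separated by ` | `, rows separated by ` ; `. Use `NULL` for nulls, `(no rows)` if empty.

Pairs (a,b) with same dest, a.seats < b.seats, a.id < b.id.
dest groups: Cairo:{3} Fresno:{1,2,6,7} Geneva:{4,8} Kyoto:{5}
Ordered by (a.id, b.id); first 3.

1 | 2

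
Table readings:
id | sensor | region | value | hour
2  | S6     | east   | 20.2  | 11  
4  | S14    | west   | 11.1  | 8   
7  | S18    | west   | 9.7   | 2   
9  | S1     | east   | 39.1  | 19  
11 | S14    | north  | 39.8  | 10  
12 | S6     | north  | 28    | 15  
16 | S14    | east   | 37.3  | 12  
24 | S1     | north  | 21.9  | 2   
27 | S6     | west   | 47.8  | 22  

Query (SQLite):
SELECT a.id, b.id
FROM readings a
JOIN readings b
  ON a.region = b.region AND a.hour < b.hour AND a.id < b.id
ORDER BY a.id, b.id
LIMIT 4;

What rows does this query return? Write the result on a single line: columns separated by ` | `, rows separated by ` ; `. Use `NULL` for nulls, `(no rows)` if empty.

2 | 9 ; 2 | 16 ; 4 | 27 ; 7 | 27

Pairs (a,b) with same region, a.hour < b.hour, a.id < b.id.
region groups: east:{2,9,16} north:{11,12,24} west:{4,7,27}
Ordered by (a.id, b.id); first 4.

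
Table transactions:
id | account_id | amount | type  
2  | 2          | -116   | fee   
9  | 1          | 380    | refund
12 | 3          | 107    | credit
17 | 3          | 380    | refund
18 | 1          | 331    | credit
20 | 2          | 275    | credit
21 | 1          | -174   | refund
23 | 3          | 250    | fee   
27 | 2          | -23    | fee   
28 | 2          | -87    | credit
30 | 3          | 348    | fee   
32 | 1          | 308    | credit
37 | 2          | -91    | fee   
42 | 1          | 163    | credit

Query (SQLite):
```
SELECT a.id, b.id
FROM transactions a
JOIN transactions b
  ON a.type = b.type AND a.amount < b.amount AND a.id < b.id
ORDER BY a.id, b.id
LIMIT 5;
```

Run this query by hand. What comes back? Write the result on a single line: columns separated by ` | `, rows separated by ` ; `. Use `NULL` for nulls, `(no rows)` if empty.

2 | 23 ; 2 | 27 ; 2 | 30 ; 2 | 37 ; 12 | 18

Pairs (a,b) with same type, a.amount < b.amount, a.id < b.id.
type groups: credit:{12,18,20,28,32,42} fee:{2,23,27,30,37} refund:{9,17,21}
Ordered by (a.id, b.id); first 5.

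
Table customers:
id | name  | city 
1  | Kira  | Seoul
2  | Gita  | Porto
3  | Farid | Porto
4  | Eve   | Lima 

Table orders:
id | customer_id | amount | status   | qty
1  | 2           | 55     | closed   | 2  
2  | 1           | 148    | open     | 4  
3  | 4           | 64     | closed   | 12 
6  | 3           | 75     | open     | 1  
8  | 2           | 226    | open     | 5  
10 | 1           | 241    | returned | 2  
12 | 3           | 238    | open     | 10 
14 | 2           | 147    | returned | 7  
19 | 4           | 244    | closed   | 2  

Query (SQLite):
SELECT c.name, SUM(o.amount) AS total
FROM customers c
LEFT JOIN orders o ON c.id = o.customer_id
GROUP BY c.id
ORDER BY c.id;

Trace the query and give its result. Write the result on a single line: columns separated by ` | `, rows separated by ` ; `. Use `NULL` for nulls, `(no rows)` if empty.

Kira | 389 ; Gita | 428 ; Farid | 313 ; Eve | 308

LEFT JOIN keeps every customers row; unmatched ones get NULL for orders columns.
Group by customers.id and compute SUM(o.amount). SUM over an all-NULL group is NULL.
  1: ids {2, 10} → SUM(o.amount)=389
  2: ids {1, 8, 14} → SUM(o.amount)=428
  3: ids {6, 12} → SUM(o.amount)=313
  4: ids {3, 19} → SUM(o.amount)=308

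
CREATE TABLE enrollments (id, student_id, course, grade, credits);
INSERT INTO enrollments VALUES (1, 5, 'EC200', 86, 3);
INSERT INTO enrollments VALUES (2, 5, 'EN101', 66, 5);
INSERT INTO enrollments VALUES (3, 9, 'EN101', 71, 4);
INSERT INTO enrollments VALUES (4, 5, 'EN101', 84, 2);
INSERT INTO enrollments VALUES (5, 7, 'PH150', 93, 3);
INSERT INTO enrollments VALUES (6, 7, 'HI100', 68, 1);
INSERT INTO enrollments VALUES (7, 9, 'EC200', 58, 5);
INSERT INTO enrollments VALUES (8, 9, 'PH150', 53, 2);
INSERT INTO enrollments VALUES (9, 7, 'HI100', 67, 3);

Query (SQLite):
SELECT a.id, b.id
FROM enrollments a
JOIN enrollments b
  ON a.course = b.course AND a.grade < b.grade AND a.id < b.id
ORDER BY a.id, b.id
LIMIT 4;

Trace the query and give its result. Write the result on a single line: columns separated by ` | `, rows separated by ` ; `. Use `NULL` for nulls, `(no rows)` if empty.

2 | 3 ; 2 | 4 ; 3 | 4

Pairs (a,b) with same course, a.grade < b.grade, a.id < b.id.
course groups: EC200:{1,7} EN101:{2,3,4} HI100:{6,9} PH150:{5,8}
Ordered by (a.id, b.id); first 4.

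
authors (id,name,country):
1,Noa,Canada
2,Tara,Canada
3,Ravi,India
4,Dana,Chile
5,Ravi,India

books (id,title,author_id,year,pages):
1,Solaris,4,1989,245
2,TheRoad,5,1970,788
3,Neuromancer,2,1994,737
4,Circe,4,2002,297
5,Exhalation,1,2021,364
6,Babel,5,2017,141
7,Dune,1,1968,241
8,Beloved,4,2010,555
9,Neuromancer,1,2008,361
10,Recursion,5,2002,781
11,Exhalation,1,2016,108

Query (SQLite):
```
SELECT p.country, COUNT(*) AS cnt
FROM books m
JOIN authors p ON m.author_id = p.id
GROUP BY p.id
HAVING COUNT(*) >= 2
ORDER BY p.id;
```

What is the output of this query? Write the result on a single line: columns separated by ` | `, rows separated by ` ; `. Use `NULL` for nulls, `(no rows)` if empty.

Canada | 4 ; Chile | 3 ; India | 3

Join each books row to its authors via author_id.
Group joined rows by authors.id; compute COUNT(*) per group.
HAVING: keep groups with count ≥ 2.
  1: ids {5, 7, 9, 11} → COUNT(*)=4
  2: ids {3} → COUNT(*)=1
  4: ids {1, 4, 8} → COUNT(*)=3
  5: ids {2, 6, 10} → COUNT(*)=3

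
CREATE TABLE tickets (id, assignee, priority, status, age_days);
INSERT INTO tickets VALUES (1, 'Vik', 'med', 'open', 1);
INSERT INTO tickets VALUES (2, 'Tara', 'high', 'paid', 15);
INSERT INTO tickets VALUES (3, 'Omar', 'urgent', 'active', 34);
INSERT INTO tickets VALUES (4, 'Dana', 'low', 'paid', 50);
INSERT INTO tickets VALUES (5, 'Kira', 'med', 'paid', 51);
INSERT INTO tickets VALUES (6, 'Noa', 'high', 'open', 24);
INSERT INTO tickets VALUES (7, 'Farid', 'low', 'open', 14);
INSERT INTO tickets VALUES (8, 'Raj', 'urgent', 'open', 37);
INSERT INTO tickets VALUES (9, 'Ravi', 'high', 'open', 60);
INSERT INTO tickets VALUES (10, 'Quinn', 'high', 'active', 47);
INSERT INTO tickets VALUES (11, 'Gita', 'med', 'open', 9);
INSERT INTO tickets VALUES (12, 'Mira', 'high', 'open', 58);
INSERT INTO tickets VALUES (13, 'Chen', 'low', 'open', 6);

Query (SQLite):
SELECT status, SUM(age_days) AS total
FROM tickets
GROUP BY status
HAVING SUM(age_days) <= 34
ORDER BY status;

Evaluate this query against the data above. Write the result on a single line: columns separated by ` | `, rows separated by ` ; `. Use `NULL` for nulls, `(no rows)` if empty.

(no rows)

Partition tickets by status; compute SUM(age_days) within each group.
HAVING: keep groups where SUM(age_days) <= 34.
  active: ids {3, 10} → SUM(age_days)=81
  open: ids {1, 6, 7, 8, 9, 11, 12, 13} → SUM(age_days)=209
  paid: ids {2, 4, 5} → SUM(age_days)=116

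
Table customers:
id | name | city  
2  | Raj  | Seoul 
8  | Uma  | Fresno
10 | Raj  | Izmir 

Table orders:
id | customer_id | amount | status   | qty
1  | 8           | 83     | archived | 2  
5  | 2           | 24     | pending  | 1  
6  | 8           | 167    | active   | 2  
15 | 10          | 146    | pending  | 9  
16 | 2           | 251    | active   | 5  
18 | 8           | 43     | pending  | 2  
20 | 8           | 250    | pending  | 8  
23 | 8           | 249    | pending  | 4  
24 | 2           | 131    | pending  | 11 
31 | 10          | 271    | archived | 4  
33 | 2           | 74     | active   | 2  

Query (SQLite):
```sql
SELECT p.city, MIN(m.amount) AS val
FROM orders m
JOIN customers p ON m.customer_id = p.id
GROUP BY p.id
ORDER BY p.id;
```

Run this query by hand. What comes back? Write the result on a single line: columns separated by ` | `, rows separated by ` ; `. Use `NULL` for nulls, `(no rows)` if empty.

Join each orders row to its customers via customer_id.
Group joined rows by customers.id; compute MIN(m.amount) per group.
  2: ids {5, 16, 24, 33} → MIN(m.amount)=24
  8: ids {1, 6, 18, 20, 23} → MIN(m.amount)=43
  10: ids {15, 31} → MIN(m.amount)=146

Seoul | 24 ; Fresno | 43 ; Izmir | 146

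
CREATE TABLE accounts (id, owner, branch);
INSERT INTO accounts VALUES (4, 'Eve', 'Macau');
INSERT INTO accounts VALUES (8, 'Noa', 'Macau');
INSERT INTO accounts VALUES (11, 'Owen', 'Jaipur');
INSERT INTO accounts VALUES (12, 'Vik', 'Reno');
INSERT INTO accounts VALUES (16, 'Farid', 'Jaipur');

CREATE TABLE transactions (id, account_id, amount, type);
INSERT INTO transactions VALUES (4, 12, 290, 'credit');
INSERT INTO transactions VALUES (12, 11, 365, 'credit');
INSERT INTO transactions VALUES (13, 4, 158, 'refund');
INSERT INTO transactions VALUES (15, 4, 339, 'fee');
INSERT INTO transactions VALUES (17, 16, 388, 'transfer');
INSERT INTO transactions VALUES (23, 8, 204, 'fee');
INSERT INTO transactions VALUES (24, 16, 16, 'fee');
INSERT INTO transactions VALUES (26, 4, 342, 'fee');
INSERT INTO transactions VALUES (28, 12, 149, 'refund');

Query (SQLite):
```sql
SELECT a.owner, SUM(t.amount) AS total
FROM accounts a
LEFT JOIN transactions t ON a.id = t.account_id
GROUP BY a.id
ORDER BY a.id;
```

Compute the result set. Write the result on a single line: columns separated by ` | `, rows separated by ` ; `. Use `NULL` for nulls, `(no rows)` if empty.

LEFT JOIN keeps every accounts row; unmatched ones get NULL for transactions columns.
Group by accounts.id and compute SUM(t.amount). SUM over an all-NULL group is NULL.
  4: ids {13, 15, 26} → SUM(t.amount)=839
  8: ids {23} → SUM(t.amount)=204
  11: ids {12} → SUM(t.amount)=365
  12: ids {4, 28} → SUM(t.amount)=439
  16: ids {17, 24} → SUM(t.amount)=404

Eve | 839 ; Noa | 204 ; Owen | 365 ; Vik | 439 ; Farid | 404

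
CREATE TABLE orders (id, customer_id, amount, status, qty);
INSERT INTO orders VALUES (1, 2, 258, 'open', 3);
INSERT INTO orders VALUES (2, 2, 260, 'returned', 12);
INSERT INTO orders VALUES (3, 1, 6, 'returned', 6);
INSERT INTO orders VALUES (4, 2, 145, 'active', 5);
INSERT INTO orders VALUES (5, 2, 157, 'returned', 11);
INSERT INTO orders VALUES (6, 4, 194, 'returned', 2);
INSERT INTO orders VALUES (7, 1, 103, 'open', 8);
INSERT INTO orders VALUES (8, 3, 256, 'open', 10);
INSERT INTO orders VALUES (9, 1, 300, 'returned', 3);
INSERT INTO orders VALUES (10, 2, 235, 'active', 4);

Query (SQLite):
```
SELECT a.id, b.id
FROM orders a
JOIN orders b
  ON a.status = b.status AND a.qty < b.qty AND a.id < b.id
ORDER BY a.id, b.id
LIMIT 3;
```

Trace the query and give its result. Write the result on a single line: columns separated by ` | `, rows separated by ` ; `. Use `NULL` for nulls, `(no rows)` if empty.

1 | 7 ; 1 | 8 ; 3 | 5

Pairs (a,b) with same status, a.qty < b.qty, a.id < b.id.
status groups: active:{4,10} open:{1,7,8} returned:{2,3,5,6,9}
Ordered by (a.id, b.id); first 3.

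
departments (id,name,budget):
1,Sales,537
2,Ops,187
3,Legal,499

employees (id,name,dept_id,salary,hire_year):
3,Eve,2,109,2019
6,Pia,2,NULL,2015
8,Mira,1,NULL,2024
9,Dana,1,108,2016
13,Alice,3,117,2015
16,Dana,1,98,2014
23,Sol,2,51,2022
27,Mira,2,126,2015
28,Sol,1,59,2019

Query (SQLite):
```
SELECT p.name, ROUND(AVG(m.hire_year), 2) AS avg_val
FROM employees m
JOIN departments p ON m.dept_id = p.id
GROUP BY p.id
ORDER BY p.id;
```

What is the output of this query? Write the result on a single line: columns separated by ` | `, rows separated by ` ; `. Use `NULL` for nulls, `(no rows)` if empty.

Sales | 2018.25 ; Ops | 2017.75 ; Legal | 2015

Join each employees row to its departments via dept_id.
Group joined rows by departments.id; compute ROUND(AVG(m.hire_year), 2) per group.
  1: ids {8, 9, 16, 28} → ROUND(AVG(m.hire_year), 2)=2018.25
  2: ids {3, 6, 23, 27} → ROUND(AVG(m.hire_year), 2)=2017.75
  3: ids {13} → ROUND(AVG(m.hire_year), 2)=2015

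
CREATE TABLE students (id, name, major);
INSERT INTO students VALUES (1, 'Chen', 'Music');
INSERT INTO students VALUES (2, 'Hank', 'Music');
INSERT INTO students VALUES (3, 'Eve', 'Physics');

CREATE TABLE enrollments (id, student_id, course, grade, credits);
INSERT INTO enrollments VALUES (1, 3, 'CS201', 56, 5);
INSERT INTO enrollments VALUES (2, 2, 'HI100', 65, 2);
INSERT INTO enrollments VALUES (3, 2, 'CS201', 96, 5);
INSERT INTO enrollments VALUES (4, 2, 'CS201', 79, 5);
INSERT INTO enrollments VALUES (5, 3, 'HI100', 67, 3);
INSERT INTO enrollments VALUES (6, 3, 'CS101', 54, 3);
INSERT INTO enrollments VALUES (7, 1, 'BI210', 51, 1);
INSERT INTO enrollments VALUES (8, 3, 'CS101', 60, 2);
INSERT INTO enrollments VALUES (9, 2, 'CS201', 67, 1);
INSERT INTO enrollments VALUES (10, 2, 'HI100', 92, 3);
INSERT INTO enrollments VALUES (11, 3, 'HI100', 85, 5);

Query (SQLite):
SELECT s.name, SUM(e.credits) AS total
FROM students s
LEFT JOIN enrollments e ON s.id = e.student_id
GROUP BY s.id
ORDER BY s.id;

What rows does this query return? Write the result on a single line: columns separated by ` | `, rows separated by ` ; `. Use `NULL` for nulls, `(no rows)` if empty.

Chen | 1 ; Hank | 16 ; Eve | 18

LEFT JOIN keeps every students row; unmatched ones get NULL for enrollments columns.
Group by students.id and compute SUM(e.credits). SUM over an all-NULL group is NULL.
  1: ids {7} → SUM(e.credits)=1
  2: ids {2, 3, 4, 9, 10} → SUM(e.credits)=16
  3: ids {1, 5, 6, 8, 11} → SUM(e.credits)=18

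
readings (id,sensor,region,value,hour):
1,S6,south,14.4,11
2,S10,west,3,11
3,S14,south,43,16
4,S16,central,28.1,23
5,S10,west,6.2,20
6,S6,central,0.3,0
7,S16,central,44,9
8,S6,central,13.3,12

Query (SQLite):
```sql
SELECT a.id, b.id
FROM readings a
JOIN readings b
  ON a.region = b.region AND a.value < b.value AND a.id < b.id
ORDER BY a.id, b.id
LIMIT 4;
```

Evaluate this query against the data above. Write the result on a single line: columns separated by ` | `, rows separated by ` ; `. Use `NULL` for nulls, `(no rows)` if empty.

1 | 3 ; 2 | 5 ; 4 | 7 ; 6 | 7

Pairs (a,b) with same region, a.value < b.value, a.id < b.id.
region groups: central:{4,6,7,8} south:{1,3} west:{2,5}
Ordered by (a.id, b.id); first 4.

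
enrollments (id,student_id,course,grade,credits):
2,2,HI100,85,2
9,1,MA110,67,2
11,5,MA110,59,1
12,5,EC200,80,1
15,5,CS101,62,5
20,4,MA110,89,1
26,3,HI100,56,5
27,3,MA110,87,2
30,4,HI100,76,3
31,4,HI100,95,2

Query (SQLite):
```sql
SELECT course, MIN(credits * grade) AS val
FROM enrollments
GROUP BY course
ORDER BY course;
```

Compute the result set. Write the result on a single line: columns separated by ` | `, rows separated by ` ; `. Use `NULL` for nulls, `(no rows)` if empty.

For each row compute credits * grade.
Group by course; take MIN of the expression per group.
  CS101: ids {15} → MIN(credits * grade)=310
  EC200: ids {12} → MIN(credits * grade)=80
  HI100: ids {2, 26, 30, 31} → MIN(credits * grade)=170
  MA110: ids {9, 11, 20, 27} → MIN(credits * grade)=59

CS101 | 310 ; EC200 | 80 ; HI100 | 170 ; MA110 | 59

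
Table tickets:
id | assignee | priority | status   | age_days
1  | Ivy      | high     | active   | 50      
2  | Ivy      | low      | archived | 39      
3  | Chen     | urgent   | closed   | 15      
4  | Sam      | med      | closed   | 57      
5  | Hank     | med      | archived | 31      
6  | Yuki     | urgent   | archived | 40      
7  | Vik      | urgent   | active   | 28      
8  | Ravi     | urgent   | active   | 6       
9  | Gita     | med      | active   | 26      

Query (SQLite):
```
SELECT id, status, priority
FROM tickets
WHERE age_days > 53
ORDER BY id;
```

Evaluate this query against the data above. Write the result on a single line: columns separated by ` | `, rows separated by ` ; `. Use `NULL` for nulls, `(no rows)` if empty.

4 | closed | med

age_days > 53: ids {4}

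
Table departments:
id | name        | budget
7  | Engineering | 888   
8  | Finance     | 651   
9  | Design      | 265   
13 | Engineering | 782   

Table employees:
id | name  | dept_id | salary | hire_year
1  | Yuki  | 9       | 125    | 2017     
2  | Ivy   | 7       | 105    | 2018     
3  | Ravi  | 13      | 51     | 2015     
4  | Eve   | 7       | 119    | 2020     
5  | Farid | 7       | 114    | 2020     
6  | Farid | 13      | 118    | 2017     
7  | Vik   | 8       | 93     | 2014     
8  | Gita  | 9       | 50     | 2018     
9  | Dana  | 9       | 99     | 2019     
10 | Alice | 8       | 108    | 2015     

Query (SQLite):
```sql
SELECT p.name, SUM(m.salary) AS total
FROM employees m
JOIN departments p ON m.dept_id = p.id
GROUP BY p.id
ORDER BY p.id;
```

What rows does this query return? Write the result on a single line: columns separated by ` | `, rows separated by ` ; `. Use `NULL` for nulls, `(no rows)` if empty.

Join each employees row to its departments via dept_id.
Group joined rows by departments.id; compute SUM(m.salary) per group.
  7: ids {2, 4, 5} → SUM(m.salary)=338
  8: ids {7, 10} → SUM(m.salary)=201
  9: ids {1, 8, 9} → SUM(m.salary)=274
  13: ids {3, 6} → SUM(m.salary)=169

Engineering | 338 ; Finance | 201 ; Design | 274 ; Engineering | 169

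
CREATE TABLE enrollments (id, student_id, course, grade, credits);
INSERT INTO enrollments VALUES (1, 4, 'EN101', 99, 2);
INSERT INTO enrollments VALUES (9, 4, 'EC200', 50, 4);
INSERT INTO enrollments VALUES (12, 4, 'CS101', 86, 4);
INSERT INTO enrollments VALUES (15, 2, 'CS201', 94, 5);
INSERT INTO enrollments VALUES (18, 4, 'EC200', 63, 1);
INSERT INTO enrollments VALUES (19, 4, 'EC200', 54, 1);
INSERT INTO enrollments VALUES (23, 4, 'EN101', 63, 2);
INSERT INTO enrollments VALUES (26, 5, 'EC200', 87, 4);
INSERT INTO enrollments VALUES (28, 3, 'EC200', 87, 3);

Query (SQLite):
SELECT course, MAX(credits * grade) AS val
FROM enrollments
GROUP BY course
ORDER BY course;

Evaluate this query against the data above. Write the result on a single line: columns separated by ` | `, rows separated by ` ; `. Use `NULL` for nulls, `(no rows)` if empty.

CS101 | 344 ; CS201 | 470 ; EC200 | 348 ; EN101 | 198

For each row compute credits * grade.
Group by course; take MAX of the expression per group.
  CS101: ids {12} → MAX(credits * grade)=344
  CS201: ids {15} → MAX(credits * grade)=470
  EC200: ids {9, 18, 19, 26, 28} → MAX(credits * grade)=348
  EN101: ids {1, 23} → MAX(credits * grade)=198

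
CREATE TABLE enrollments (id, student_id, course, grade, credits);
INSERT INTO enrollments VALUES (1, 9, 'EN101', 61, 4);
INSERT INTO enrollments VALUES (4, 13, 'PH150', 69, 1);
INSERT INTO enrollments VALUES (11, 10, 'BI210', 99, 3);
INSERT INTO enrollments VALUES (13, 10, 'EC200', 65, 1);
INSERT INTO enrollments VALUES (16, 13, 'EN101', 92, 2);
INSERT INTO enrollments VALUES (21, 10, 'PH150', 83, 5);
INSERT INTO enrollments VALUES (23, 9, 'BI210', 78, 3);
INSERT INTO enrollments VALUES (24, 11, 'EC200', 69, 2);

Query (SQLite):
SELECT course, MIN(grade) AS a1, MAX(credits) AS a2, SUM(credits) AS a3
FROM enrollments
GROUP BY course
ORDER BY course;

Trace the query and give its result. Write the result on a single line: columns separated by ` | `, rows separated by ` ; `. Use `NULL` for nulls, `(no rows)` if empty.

BI210 | 78 | 3 | 6 ; EC200 | 65 | 2 | 3 ; EN101 | 61 | 4 | 6 ; PH150 | 69 | 5 | 6

Group enrollments by course.
Per group compute: MIN(grade), MAX(credits), SUM(credits).
  BI210: ids {11, 23} → MIN(grade)=78, MAX(credits)=3, SUM(credits)=6
  EC200: ids {13, 24} → MIN(grade)=65, MAX(credits)=2, SUM(credits)=3
  EN101: ids {1, 16} → MIN(grade)=61, MAX(credits)=4, SUM(credits)=6
  PH150: ids {4, 21} → MIN(grade)=69, MAX(credits)=5, SUM(credits)=6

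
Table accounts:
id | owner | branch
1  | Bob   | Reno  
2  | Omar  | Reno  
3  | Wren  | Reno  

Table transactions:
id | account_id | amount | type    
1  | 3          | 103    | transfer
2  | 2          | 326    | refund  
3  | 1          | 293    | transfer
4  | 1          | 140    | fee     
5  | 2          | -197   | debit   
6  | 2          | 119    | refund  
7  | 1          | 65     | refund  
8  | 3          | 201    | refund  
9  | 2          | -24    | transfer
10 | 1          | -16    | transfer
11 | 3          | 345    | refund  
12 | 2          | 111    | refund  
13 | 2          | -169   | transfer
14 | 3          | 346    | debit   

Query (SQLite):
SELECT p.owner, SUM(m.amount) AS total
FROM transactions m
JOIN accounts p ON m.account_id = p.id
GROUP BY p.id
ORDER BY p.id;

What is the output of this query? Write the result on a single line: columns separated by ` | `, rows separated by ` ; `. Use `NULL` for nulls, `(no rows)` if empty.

Bob | 482 ; Omar | 166 ; Wren | 995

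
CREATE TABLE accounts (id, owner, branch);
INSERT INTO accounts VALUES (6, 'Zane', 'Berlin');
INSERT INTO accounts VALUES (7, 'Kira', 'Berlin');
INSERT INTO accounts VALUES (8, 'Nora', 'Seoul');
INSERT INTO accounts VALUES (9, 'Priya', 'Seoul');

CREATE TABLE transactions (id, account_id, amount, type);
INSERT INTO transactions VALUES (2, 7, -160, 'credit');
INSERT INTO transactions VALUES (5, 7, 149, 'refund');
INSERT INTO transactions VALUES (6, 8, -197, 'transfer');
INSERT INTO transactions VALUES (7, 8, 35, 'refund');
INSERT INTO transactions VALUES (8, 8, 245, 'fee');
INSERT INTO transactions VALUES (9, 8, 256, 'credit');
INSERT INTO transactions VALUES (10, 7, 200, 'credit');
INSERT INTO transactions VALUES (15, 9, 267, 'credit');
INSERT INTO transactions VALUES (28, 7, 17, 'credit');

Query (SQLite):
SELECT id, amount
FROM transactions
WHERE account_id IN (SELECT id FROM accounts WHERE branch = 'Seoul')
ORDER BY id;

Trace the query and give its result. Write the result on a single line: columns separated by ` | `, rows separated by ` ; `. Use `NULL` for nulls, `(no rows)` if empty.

6 | -197 ; 7 | 35 ; 8 | 245 ; 9 | 256 ; 15 | 267

Inner query: accounts.id where branch = 'Seoul'.
Outer: keep transactions rows whose account_id is in that set.
Inner query → {8, 9}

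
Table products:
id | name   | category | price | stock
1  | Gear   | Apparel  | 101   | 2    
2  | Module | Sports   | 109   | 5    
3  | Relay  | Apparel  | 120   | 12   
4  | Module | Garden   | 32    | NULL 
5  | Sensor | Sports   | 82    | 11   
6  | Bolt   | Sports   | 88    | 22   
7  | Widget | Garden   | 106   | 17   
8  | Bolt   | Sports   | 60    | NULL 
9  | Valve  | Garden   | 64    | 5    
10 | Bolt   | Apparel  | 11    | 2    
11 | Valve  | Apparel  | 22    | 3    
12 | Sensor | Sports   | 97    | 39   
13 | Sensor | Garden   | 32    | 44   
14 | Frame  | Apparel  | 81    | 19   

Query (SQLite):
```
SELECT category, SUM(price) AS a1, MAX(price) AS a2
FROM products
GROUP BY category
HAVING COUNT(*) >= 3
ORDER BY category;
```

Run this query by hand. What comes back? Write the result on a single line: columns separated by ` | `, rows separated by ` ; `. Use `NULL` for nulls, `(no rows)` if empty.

Group products by category.
Per group compute: SUM(price), MAX(price).
HAVING: drop groups with fewer than 3 rows.
  Apparel: ids {1, 3, 10, 11, 14} → SUM(price)=335, MAX(price)=120
  Garden: ids {4, 7, 9, 13} → SUM(price)=234, MAX(price)=106
  Sports: ids {2, 5, 6, 8, 12} → SUM(price)=436, MAX(price)=109

Apparel | 335 | 120 ; Garden | 234 | 106 ; Sports | 436 | 109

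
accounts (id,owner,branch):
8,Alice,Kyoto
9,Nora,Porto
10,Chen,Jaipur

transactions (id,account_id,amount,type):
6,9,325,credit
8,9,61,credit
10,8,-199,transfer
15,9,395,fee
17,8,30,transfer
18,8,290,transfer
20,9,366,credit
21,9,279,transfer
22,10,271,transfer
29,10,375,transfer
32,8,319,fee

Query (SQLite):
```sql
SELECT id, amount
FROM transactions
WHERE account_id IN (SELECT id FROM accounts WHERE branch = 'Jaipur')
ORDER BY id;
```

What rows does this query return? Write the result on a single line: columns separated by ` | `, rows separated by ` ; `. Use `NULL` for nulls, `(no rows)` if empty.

Inner query: accounts.id where branch = 'Jaipur'.
Outer: keep transactions rows whose account_id is in that set.
Inner query → {10}

22 | 271 ; 29 | 375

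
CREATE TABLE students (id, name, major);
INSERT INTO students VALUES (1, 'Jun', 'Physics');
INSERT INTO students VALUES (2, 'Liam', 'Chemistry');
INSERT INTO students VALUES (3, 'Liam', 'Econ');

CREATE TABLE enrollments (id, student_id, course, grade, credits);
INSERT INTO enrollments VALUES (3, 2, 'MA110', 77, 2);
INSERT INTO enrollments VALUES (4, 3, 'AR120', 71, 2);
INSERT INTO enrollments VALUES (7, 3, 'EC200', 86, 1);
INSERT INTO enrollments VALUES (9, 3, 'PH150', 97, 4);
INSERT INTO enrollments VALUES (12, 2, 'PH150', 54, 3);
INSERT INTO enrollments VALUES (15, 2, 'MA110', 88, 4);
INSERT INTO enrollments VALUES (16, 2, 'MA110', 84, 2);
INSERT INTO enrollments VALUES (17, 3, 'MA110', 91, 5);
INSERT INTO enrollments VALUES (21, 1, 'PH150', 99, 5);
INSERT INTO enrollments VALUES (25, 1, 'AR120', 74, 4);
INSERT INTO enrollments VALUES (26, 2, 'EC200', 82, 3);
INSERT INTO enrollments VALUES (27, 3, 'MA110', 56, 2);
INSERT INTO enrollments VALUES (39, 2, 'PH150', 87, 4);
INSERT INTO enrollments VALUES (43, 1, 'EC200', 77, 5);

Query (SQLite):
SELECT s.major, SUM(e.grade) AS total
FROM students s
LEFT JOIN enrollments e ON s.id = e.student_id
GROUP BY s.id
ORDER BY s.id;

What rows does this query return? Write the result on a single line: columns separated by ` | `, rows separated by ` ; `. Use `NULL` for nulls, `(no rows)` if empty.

LEFT JOIN keeps every students row; unmatched ones get NULL for enrollments columns.
Group by students.id and compute SUM(e.grade). SUM over an all-NULL group is NULL.
  1: ids {21, 25, 43} → SUM(e.grade)=250
  2: ids {3, 12, 15, 16, 26, 39} → SUM(e.grade)=472
  3: ids {4, 7, 9, 17, 27} → SUM(e.grade)=401

Physics | 250 ; Chemistry | 472 ; Econ | 401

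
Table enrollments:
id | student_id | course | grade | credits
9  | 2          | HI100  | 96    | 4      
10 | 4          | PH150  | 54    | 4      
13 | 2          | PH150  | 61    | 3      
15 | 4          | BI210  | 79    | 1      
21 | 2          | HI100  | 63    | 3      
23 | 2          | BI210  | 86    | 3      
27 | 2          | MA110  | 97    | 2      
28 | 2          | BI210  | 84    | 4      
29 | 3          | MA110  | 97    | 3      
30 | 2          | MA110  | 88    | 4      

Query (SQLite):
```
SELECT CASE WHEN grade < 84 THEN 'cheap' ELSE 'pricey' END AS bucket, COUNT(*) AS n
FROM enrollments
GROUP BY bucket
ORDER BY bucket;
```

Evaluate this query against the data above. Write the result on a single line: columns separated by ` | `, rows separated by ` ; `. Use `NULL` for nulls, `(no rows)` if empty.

Bucket rows by grade < 84 → 'cheap' else 'pricey'; count each bucket.

cheap | 4 ; pricey | 6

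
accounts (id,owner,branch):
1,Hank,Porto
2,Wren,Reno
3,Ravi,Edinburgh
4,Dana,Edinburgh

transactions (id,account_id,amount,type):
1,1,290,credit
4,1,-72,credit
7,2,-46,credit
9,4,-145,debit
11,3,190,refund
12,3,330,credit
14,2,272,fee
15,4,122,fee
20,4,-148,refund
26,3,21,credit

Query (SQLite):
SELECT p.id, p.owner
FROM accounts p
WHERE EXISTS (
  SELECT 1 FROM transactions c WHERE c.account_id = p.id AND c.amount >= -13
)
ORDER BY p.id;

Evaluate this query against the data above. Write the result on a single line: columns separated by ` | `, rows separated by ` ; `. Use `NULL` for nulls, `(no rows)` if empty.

1 | Hank ; 2 | Wren ; 3 | Ravi ; 4 | Dana

For each accounts row, check whether any transactions with matching account_id has amount >= -13.
Keep rows where that is true.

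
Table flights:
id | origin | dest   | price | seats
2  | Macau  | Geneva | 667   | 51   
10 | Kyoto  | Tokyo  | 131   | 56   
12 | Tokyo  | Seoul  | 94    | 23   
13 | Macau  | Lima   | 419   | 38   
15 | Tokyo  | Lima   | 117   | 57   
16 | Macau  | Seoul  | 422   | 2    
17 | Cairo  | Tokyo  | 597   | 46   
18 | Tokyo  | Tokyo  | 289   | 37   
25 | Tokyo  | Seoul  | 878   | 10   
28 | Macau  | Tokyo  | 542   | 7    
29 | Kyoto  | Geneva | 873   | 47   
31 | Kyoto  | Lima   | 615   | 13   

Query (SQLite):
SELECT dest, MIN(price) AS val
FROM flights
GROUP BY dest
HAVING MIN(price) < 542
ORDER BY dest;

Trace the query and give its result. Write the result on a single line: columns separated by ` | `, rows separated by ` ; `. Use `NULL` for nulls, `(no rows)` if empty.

Lima | 117 ; Seoul | 94 ; Tokyo | 131

Partition flights by dest; compute MIN(price) within each group.
HAVING: keep groups where MIN(price) < 542.
  Geneva: ids {2, 29} → MIN(price)=667
  Lima: ids {13, 15, 31} → MIN(price)=117
  Seoul: ids {12, 16, 25} → MIN(price)=94
  Tokyo: ids {10, 17, 18, 28} → MIN(price)=131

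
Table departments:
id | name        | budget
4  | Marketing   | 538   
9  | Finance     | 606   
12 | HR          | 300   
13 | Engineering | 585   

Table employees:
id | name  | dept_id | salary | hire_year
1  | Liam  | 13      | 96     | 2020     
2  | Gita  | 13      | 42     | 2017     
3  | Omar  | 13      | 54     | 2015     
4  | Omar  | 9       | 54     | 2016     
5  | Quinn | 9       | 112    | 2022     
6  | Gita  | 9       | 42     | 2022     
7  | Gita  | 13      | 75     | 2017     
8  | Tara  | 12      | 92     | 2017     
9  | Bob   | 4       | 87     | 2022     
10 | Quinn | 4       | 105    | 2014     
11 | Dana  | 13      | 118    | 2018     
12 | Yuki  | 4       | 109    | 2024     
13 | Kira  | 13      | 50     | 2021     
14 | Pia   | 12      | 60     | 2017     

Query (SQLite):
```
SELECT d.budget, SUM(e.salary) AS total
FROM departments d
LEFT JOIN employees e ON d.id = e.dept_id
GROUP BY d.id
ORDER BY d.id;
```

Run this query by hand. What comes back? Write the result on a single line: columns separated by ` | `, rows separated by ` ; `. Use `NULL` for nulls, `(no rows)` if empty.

538 | 301 ; 606 | 208 ; 300 | 152 ; 585 | 435

LEFT JOIN keeps every departments row; unmatched ones get NULL for employees columns.
Group by departments.id and compute SUM(e.salary). SUM over an all-NULL group is NULL.
  4: ids {9, 10, 12} → SUM(e.salary)=301
  9: ids {4, 5, 6} → SUM(e.salary)=208
  12: ids {8, 14} → SUM(e.salary)=152
  13: ids {1, 2, 3, 7, 11, 13} → SUM(e.salary)=435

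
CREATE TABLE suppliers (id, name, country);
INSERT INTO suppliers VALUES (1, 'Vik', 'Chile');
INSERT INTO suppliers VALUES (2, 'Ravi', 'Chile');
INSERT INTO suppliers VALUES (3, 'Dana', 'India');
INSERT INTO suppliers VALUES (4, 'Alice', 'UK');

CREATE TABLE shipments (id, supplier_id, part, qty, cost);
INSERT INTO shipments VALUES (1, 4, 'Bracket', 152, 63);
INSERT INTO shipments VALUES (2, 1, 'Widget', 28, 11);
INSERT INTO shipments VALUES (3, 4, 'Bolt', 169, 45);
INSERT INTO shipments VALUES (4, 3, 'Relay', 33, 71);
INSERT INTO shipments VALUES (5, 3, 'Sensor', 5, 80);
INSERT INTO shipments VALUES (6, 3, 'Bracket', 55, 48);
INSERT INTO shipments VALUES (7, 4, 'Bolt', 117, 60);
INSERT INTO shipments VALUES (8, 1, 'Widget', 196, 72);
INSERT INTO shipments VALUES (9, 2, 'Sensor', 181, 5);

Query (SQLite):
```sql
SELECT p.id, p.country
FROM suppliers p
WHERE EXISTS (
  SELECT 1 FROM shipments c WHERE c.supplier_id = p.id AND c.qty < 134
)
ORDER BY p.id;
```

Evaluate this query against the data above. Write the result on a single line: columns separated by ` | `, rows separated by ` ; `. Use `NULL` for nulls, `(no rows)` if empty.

1 | Chile ; 3 | India ; 4 | UK

For each suppliers row, check whether any shipments with matching supplier_id has qty < 134.
Keep rows where that is true.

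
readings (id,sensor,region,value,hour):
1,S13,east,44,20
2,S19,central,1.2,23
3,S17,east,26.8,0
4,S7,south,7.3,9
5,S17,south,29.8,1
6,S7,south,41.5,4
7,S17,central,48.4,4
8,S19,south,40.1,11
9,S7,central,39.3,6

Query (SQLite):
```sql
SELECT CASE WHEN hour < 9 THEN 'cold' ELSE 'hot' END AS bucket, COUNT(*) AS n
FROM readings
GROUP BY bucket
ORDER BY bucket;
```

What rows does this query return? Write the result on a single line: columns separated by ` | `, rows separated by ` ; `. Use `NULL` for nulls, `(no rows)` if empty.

Bucket rows by hour < 9 → 'cold' else 'hot'; count each bucket.

cold | 5 ; hot | 4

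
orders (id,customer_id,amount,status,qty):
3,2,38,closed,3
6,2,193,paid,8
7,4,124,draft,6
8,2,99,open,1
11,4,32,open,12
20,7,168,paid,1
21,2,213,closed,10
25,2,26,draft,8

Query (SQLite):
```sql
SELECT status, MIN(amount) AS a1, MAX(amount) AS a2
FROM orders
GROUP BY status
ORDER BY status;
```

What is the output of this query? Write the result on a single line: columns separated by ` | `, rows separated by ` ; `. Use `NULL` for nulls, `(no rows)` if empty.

Group orders by status.
Per group compute: MIN(amount), MAX(amount).
  closed: ids {3, 21} → MIN(amount)=38, MAX(amount)=213
  draft: ids {7, 25} → MIN(amount)=26, MAX(amount)=124
  open: ids {8, 11} → MIN(amount)=32, MAX(amount)=99
  paid: ids {6, 20} → MIN(amount)=168, MAX(amount)=193

closed | 38 | 213 ; draft | 26 | 124 ; open | 32 | 99 ; paid | 168 | 193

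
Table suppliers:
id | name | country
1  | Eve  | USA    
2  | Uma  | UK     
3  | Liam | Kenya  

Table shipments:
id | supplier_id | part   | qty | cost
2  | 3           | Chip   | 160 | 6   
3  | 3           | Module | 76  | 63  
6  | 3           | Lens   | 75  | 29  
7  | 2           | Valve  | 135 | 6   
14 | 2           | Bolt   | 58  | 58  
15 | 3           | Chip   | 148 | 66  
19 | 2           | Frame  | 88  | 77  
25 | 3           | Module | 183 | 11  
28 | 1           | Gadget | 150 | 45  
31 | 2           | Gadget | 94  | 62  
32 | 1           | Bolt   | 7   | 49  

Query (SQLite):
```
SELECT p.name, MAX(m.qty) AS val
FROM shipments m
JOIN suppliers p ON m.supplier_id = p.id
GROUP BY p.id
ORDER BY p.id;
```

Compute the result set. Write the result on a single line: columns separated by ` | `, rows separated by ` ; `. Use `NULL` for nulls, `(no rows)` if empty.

Eve | 150 ; Uma | 135 ; Liam | 183

Join each shipments row to its suppliers via supplier_id.
Group joined rows by suppliers.id; compute MAX(m.qty) per group.
  1: ids {28, 32} → MAX(m.qty)=150
  2: ids {7, 14, 19, 31} → MAX(m.qty)=135
  3: ids {2, 3, 6, 15, 25} → MAX(m.qty)=183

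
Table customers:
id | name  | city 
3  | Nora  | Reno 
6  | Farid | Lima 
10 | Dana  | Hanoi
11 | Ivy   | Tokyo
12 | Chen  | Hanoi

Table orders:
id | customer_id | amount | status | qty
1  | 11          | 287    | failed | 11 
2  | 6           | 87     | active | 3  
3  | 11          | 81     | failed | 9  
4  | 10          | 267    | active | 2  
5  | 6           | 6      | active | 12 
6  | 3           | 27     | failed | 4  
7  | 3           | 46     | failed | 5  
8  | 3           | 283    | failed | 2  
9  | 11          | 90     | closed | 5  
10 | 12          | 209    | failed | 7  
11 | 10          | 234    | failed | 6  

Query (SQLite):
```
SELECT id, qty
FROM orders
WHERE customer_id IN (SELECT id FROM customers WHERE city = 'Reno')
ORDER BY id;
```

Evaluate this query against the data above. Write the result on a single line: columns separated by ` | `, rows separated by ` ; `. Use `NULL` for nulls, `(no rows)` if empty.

Inner query: customers.id where city = 'Reno'.
Outer: keep orders rows whose customer_id is in that set.
Inner query → {3}

6 | 4 ; 7 | 5 ; 8 | 2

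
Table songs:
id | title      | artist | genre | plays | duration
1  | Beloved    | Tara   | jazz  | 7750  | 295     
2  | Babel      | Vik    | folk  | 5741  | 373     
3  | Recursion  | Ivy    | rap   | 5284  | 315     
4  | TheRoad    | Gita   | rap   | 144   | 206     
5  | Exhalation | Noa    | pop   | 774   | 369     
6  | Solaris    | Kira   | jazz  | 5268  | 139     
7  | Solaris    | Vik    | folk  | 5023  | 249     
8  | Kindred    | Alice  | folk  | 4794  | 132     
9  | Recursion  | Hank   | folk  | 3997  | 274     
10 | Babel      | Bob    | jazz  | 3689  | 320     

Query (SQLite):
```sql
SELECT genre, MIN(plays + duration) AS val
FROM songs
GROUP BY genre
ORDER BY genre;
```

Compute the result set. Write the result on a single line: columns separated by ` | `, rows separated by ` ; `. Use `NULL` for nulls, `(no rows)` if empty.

For each row compute plays + duration.
Group by genre; take MIN of the expression per group.
  folk: ids {2, 7, 8, 9} → MIN(plays + duration)=4271
  jazz: ids {1, 6, 10} → MIN(plays + duration)=4009
  pop: ids {5} → MIN(plays + duration)=1143
  rap: ids {3, 4} → MIN(plays + duration)=350

folk | 4271 ; jazz | 4009 ; pop | 1143 ; rap | 350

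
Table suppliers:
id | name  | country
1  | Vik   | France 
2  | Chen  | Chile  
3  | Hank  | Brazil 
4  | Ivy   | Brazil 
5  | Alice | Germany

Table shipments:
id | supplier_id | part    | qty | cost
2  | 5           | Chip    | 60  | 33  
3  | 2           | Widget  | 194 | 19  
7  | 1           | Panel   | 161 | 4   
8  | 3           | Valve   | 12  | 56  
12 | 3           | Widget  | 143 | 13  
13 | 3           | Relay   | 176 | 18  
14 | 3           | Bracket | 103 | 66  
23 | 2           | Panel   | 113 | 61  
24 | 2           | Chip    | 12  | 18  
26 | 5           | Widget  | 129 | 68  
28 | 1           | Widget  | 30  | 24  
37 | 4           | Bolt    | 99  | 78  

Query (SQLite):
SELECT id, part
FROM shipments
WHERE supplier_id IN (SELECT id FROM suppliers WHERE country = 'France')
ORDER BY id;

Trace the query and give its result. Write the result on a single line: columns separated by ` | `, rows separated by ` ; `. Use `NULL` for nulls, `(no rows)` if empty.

7 | Panel ; 28 | Widget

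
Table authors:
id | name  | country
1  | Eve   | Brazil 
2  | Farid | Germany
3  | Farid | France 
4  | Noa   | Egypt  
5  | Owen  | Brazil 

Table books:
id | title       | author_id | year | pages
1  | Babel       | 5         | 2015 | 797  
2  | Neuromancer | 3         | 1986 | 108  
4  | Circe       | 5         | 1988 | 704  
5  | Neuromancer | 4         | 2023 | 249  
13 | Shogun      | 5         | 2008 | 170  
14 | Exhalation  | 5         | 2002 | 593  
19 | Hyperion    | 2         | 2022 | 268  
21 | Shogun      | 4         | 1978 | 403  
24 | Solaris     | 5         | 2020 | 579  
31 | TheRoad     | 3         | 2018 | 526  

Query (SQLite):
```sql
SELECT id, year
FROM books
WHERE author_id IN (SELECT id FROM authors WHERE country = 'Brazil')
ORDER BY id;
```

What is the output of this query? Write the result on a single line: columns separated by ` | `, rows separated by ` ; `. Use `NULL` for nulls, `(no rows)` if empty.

1 | 2015 ; 4 | 1988 ; 13 | 2008 ; 14 | 2002 ; 24 | 2020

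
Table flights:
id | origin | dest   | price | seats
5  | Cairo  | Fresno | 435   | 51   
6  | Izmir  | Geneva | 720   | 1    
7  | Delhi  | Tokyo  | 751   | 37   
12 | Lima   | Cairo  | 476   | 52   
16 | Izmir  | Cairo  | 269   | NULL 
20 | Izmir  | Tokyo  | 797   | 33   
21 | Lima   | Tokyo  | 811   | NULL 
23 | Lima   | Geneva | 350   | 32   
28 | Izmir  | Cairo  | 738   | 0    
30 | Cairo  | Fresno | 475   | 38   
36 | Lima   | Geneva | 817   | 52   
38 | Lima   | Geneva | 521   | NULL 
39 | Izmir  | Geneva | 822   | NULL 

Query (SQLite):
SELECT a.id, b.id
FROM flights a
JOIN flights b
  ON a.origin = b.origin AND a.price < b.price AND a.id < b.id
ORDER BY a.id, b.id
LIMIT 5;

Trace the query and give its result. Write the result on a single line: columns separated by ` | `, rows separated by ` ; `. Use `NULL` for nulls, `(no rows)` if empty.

5 | 30 ; 6 | 20 ; 6 | 28 ; 6 | 39 ; 12 | 21

Pairs (a,b) with same origin, a.price < b.price, a.id < b.id.
origin groups: Cairo:{5,30} Delhi:{7} Izmir:{6,16,20,28,39} Lima:{12,21,23,36,38}
Ordered by (a.id, b.id); first 5.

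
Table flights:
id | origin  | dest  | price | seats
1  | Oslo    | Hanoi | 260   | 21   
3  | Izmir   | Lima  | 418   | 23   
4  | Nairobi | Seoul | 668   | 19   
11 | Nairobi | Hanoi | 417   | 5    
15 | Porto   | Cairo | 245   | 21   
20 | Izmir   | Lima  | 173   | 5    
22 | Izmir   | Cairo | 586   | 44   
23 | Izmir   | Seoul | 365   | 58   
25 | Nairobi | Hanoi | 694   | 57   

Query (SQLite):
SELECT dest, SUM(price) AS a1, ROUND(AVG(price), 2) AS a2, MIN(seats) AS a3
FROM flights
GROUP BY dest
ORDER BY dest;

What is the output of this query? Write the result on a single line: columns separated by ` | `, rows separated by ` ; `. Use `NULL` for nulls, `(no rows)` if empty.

Group flights by dest.
Per group compute: SUM(price), ROUND(AVG(price), 2), MIN(seats).
  Cairo: ids {15, 22} → SUM(price)=831, ROUND(AVG(price), 2)=415.5, MIN(seats)=21
  Hanoi: ids {1, 11, 25} → SUM(price)=1371, ROUND(AVG(price), 2)=457, MIN(seats)=5
  Lima: ids {3, 20} → SUM(price)=591, ROUND(AVG(price), 2)=295.5, MIN(seats)=5
  Seoul: ids {4, 23} → SUM(price)=1033, ROUND(AVG(price), 2)=516.5, MIN(seats)=19

Cairo | 831 | 415.5 | 21 ; Hanoi | 1371 | 457 | 5 ; Lima | 591 | 295.5 | 5 ; Seoul | 1033 | 516.5 | 19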